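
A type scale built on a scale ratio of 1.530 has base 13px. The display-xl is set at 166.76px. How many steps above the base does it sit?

1.530ⁿ = 166.76 / 13 = 12.8277
n = ln(12.8277) / ln(1.530) = 2.5516 / 0.4253 ≈ 6.00

6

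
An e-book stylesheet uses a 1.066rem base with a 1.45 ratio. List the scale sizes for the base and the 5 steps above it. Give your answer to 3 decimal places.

Step 0: 1.066rem
Step 1: 1.066 × 1.45 = 1.546
Step 2: 1.066 × 1.45² = 2.241
Step 3: 1.066 × 1.45³ = 3.250
Step 4: 1.066 × 1.45⁴ = 4.712
Step 5: 1.066 × 1.45⁵ = 6.833

1.066rem, 1.546rem, 2.241rem, 3.250rem, 4.712rem, 6.833rem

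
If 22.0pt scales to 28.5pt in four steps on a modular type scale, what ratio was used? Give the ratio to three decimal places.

1.067

r⁴ = 28.5 / 22.0, so r = (28.5/22.0)^(1/4).
r = 1.2955^(1/4) ≈ 1.0669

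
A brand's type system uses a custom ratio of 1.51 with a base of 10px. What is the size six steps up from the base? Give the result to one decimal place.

118.5px

Every step multiplies by the scale ratio.
10.0 × 1.51⁶ = 10.0 × 11.85391 ≈ 118.54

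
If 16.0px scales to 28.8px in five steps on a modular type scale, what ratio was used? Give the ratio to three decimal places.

1.125

The ratio satisfies 16.0 × r⁵ = 28.8, so r = (28.8 / 16.0)^(1/5).
r = 1.8000^(1/5) ≈ 1.1247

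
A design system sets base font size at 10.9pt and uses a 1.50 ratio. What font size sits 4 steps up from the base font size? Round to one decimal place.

10.9 × 1.50⁴ = 10.9 × 5.06250 ≈ 55.18

55.2pt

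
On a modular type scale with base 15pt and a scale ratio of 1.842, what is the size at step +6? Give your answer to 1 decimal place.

A modular type scale is a geometric sequence: sizeₙ = base × rⁿ.
15.0 × 1.842⁶ = 15.0 × 39.06050 ≈ 585.91

585.9pt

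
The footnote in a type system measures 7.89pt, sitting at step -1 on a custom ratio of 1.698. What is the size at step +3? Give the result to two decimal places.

65.59pt

7.89 × 1.698⁴ = 7.89 × 8.31287 ≈ 65.589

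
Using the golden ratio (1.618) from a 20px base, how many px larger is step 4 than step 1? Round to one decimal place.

104.7px

Step 1: 20.0 × 1.618 = 32.360px
Step 4: 20.0 × 1.618⁴ = 137.071px
Difference: 137.071 − 32.360 = 104.711px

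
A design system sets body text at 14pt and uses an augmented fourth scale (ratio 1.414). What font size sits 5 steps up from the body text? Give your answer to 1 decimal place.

A modular type scale is a geometric sequence: sizeₙ = base × rⁿ.
14.0 × 1.414⁵ = 14.0 × 5.65258 ≈ 79.14

79.1pt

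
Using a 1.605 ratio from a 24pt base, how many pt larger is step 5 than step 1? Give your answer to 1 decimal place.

217.1pt

Step 1: 24.0 × 1.605 = 38.520pt
Step 5: 24.0 × 1.605⁵ = 255.615pt
Difference: 255.615 − 38.520 = 217.095pt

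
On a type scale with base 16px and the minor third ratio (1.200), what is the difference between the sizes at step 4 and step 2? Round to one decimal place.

10.1px

Step 2: 16.0 × 1.200² = 23.040px
Step 4: 16.0 × 1.200⁴ = 33.178px
Difference: 33.178 − 23.040 = 10.138px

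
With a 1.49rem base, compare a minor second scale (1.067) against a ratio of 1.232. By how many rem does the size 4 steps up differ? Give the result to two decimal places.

1.50rem

Minor second: 1.49 × 1.067⁴ = 1.9313rem
At 1.232: 1.49 × 1.232⁴ = 3.4326rem
Difference: 3.4326 − 1.9313 = 1.5013rem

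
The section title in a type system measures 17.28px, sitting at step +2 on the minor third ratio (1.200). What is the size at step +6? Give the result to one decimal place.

Moving from step +2 to step +6 is 4 steps up, so multiply by r⁴.
17.28 × 1.200⁴ = 17.28 × 2.07360 ≈ 35.832

35.8px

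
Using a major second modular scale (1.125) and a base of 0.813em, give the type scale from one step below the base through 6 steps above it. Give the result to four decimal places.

0.7227em, 0.8130em, 0.9146em, 1.0290em, 1.1576em, 1.3023em, 1.4651em, 1.6482em

Step -1: 0.813 ÷ 1.125 = 0.7227
Step 0: 0.813em
Step 1: 0.813 × 1.125 = 0.9146
Step 2: 0.813 × 1.125² = 1.0290
Step 3: 0.813 × 1.125³ = 1.1576
Step 4: 0.813 × 1.125⁴ = 1.3023
Step 5: 0.813 × 1.125⁵ = 1.4651
Step 6: 0.813 × 1.125⁶ = 1.6482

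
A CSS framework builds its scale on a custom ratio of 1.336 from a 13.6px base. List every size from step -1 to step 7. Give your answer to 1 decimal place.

10.2px, 13.6px, 18.2px, 24.3px, 32.4px, 43.3px, 57.9px, 77.3px, 103.3px

Step -1: 13.6 ÷ 1.336 = 10.2
Step 0: 13.6px
Step 1: 13.6 × 1.336 = 18.2
Step 2: 13.6 × 1.336² = 24.3
Step 3: 13.6 × 1.336³ = 32.4
Step 4: 13.6 × 1.336⁴ = 43.3
Step 5: 13.6 × 1.336⁵ = 57.9
Step 6: 13.6 × 1.336⁶ = 77.3
Step 7: 13.6 × 1.336⁷ = 103.3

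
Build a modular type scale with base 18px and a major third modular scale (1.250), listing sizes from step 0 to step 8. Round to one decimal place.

Step 0: 18px
Step 1: 18.0 × 1.250 = 22.5
Step 2: 18.0 × 1.250² = 28.1
Step 3: 18.0 × 1.250³ = 35.2
Step 4: 18.0 × 1.250⁴ = 43.9
Step 5: 18.0 × 1.250⁵ = 54.9
Step 6: 18.0 × 1.250⁶ = 68.7
Step 7: 18.0 × 1.250⁷ = 85.8
Step 8: 18.0 × 1.250⁸ = 107.3

18.0px, 22.5px, 28.1px, 35.2px, 43.9px, 54.9px, 68.7px, 85.8px, 107.3px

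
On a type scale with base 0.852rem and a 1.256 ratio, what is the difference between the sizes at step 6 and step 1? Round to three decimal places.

2.275rem

Step 1: 0.852 × 1.256 = 1.07011rem
Step 6: 0.852 × 1.256⁶ = 3.34486rem
Difference: 3.34486 − 1.07011 = 2.27475rem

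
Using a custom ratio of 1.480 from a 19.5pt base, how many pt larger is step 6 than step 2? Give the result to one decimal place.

Step 2: 19.5 × 1.480² = 42.713pt
Step 6: 19.5 × 1.480⁶ = 204.930pt
Difference: 204.930 − 42.713 = 162.217pt

162.2pt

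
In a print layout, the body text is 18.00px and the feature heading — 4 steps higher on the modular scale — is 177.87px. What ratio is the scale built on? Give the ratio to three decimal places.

1.773

r⁴ = 177.87 / 18.00, so r = (177.87/18.00)^(1/4).
r = 9.8817^(1/4) ≈ 1.7730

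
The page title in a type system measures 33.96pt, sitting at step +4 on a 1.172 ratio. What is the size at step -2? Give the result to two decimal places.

33.96 ÷ 1.172⁶ = 33.96 ÷ 2.59159 ≈ 13.104

13.10pt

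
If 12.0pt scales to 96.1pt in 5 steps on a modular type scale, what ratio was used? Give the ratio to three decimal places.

r⁵ = 96.1 / 12.0, so r = (96.1/12.0)^(1/5).
r = 8.0083^(1/5) ≈ 1.5160

1.516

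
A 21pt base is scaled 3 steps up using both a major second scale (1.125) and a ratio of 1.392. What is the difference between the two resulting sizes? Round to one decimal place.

Major second: 21.0 × 1.125³ = 29.900pt
At 1.392: 21.0 × 1.392³ = 56.642pt
Difference: 56.642 − 29.900 = 26.742pt

26.7pt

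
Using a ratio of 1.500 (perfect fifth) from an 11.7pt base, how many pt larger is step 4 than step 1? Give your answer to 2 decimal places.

41.68pt

Step 1: 11.7 × 1.500 = 17.5500pt
Step 4: 11.7 × 1.500⁴ = 59.2312pt
Difference: 59.2312 − 17.5500 = 41.6812pt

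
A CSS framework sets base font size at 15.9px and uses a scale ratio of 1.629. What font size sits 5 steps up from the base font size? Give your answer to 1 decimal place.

15.9 × 1.629⁵ = 15.9 × 11.47111 ≈ 182.39

182.4px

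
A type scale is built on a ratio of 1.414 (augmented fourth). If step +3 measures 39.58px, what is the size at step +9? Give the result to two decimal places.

Moving from step +3 to step +9 is 6 steps up, so multiply by r⁶.
39.58 × 1.414⁶ = 39.58 × 7.99275 ≈ 316.353

316.35px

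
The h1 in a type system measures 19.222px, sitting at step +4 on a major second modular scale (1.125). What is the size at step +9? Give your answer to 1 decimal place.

34.6px

19.222 × 1.125⁵ = 19.222 × 1.80203 ≈ 34.639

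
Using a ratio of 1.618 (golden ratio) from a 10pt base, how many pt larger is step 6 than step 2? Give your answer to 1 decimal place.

153.2pt

Step 2: 10.0 × 1.618² = 26.179pt
Step 6: 10.0 × 1.618⁶ = 179.420pt
Difference: 179.420 − 26.179 = 153.241pt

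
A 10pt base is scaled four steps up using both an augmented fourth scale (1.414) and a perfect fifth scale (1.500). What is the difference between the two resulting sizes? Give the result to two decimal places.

Augmented fourth: 10.0 × 1.414⁴ = 39.9758pt
Perfect fifth: 10.0 × 1.500⁴ = 50.6250pt
Difference: 50.6250 − 39.9758 = 10.6492pt

10.65pt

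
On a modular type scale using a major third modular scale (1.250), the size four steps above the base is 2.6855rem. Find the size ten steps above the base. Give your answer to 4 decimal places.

Moving from step +4 to step +10 is 6 steps up, so multiply by r⁶.
2.6855 × 1.250⁶ = 2.6855 × 3.81470 ≈ 10.2444

10.2444rem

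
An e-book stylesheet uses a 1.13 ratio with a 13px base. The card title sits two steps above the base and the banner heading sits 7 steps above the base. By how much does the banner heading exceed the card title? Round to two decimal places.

13.98px

Step 2: 13.0 × 1.13² = 16.5997px
Step 7: 13.0 × 1.13⁷ = 30.5839px
Difference: 30.5839 − 16.5997 = 13.9842px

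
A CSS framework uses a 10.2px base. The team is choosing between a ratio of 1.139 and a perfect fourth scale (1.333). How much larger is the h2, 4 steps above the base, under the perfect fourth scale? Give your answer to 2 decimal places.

At 1.139: 10.2 × 1.139⁴ = 17.1670px
Perfect fourth: 10.2 × 1.333⁴ = 32.2048px
Difference: 32.2048 − 17.1670 = 15.0378px

15.04px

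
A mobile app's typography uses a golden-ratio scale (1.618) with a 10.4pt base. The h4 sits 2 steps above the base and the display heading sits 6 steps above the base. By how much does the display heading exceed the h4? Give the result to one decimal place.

159.4pt

Step 2: 10.4 × 1.618² = 27.226pt
Step 6: 10.4 × 1.618⁶ = 186.597pt
Difference: 186.597 − 27.226 = 159.371pt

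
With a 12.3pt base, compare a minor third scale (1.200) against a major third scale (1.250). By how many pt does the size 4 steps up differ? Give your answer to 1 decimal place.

4.5pt

Minor third: 12.3 × 1.200⁴ = 25.505pt
Major third: 12.3 × 1.250⁴ = 30.029pt
Difference: 30.029 − 25.505 = 4.524pt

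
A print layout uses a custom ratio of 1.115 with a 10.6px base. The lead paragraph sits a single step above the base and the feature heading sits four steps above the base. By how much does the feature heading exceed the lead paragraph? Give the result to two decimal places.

4.56px

Step 1: 10.6 × 1.115 = 11.8190px
Step 4: 10.6 × 1.115⁴ = 16.3834px
Difference: 16.3834 − 11.8190 = 4.5644px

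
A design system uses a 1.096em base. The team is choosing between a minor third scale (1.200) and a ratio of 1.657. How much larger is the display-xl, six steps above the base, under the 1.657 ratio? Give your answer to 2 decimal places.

Minor third: 1.096 × 1.200⁶ = 3.2726em
At 1.657: 1.096 × 1.657⁶ = 22.6854em
Difference: 22.6854 − 3.2726 = 19.4128em

19.41em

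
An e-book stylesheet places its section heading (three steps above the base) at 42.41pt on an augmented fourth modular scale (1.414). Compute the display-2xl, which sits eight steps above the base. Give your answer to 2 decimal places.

239.73pt

Moving from step +3 to step +8 is 5 steps up, so multiply by r⁵.
42.41 × 1.414⁵ = 42.41 × 5.65258 ≈ 239.726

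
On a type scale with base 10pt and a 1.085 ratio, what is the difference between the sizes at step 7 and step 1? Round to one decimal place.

6.9pt

Step 1: 10.0 × 1.085 = 10.850pt
Step 7: 10.0 × 1.085⁷ = 17.701pt
Difference: 17.701 − 10.850 = 6.851pt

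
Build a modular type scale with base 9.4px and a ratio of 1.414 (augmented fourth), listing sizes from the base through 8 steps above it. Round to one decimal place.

9.4px, 13.3px, 18.8px, 26.6px, 37.6px, 53.1px, 75.1px, 106.2px, 150.2px

Step 0: 9.4px
Step 1: 9.4 × 1.414 = 13.3
Step 2: 9.4 × 1.414² = 18.8
Step 3: 9.4 × 1.414³ = 26.6
Step 4: 9.4 × 1.414⁴ = 37.6
Step 5: 9.4 × 1.414⁵ = 53.1
Step 6: 9.4 × 1.414⁶ = 75.1
Step 7: 9.4 × 1.414⁷ = 106.2
Step 8: 9.4 × 1.414⁸ = 150.2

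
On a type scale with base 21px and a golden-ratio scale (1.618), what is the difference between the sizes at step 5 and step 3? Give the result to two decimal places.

Step 3: 21.0 × 1.618³ = 88.9518px
Step 5: 21.0 × 1.618⁵ = 232.8691px
Difference: 232.8691 − 88.9518 = 143.9173px

143.92px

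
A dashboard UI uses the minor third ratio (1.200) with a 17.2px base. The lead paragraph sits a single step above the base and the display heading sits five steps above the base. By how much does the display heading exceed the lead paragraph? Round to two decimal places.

Step 1: 17.2 × 1.200 = 20.6400px
Step 5: 17.2 × 1.200⁵ = 42.7991px
Difference: 42.7991 − 20.6400 = 22.1591px

22.16px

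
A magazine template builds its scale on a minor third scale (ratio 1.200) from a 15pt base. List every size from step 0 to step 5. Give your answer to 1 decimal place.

15.0pt, 18.0pt, 21.6pt, 25.9pt, 31.1pt, 37.3pt

Step 0: 15pt
Step 1: 15.0 × 1.200 = 18.0
Step 2: 15.0 × 1.200² = 21.6
Step 3: 15.0 × 1.200³ = 25.9
Step 4: 15.0 × 1.200⁴ = 31.1
Step 5: 15.0 × 1.200⁵ = 37.3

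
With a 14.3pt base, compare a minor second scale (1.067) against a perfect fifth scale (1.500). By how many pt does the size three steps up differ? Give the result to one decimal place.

30.9pt

Minor second: 14.3 × 1.067³ = 17.371pt
Perfect fifth: 14.3 × 1.500³ = 48.263pt
Difference: 48.263 − 17.371 = 30.892pt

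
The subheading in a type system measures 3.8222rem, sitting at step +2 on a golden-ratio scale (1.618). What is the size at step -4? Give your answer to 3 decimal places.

0.213rem

3.8222 ÷ 1.618⁶ = 3.8222 ÷ 17.94201 ≈ 0.213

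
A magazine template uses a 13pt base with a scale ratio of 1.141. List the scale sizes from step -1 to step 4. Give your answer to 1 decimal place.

11.4pt, 13.0pt, 14.8pt, 16.9pt, 19.3pt, 22.0pt

Step -1: 13.0 ÷ 1.141 = 11.4
Step 0: 13pt
Step 1: 13.0 × 1.141 = 14.8
Step 2: 13.0 × 1.141² = 16.9
Step 3: 13.0 × 1.141³ = 19.3
Step 4: 13.0 × 1.141⁴ = 22.0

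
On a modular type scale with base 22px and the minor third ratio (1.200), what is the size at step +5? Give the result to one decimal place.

54.7px

22.0 × 1.200⁵ = 22.0 × 2.48832 ≈ 54.74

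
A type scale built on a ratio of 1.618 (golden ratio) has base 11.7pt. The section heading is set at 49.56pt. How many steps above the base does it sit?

3

1.618ⁿ = 49.56 / 11.7 = 4.2359
n = ln(4.2359) / ln(1.618) = 1.4436 / 0.4812 ≈ 3.00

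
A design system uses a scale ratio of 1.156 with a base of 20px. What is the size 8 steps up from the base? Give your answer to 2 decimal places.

63.78px

20.0 × 1.156⁸ = 20.0 × 3.18906 ≈ 63.78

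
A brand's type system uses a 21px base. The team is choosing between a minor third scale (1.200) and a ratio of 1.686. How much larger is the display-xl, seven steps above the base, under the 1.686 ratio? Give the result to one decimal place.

738.0px

Minor third: 21.0 × 1.200⁷ = 75.247px
At 1.686: 21.0 × 1.686⁷ = 813.247px
Difference: 813.247 − 75.247 = 738.000px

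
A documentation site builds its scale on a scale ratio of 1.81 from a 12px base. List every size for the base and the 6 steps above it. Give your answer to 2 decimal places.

Step 0: 12px
Step 1: 12.0 × 1.81 = 21.72
Step 2: 12.0 × 1.81² = 39.31
Step 3: 12.0 × 1.81³ = 71.16
Step 4: 12.0 × 1.81⁴ = 128.79
Step 5: 12.0 × 1.81⁵ = 233.12
Step 6: 12.0 × 1.81⁶ = 421.94

12.00px, 21.72px, 39.31px, 71.16px, 128.79px, 233.12px, 421.94px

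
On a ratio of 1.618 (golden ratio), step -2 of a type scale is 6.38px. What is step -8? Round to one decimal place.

0.4px

6.38 ÷ 1.618⁶ = 6.38 ÷ 17.94201 ≈ 0.356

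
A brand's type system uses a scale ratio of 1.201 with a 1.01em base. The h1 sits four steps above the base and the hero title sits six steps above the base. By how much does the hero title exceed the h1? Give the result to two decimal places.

Step 4: 1.01 × 1.201⁴ = 2.1013em
Step 6: 1.01 × 1.201⁶ = 3.0310em
Difference: 3.0310 − 2.1013 = 0.9297em

0.93em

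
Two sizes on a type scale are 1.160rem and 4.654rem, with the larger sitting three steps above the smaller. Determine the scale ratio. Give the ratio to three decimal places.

1.589

r³ = 4.654 / 1.160, so r = (4.654/1.160)^(1/3).
r = 4.0121^(1/3) ≈ 1.5890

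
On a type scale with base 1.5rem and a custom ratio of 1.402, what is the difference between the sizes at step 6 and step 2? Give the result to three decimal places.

8.443rem

Step 2: 1.5 × 1.402² = 2.94841rem
Step 6: 1.5 × 1.402⁶ = 11.39146rem
Difference: 11.39146 − 2.94841 = 8.44305rem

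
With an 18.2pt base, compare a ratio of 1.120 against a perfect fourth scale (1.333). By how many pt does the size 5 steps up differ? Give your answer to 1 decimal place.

44.5pt

At 1.120: 18.2 × 1.120⁵ = 32.075pt
Perfect fourth: 18.2 × 1.333⁵ = 76.599pt
Difference: 76.599 − 32.075 = 44.524pt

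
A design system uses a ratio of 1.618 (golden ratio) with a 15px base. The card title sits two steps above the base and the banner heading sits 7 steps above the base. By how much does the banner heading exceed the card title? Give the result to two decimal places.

Step 2: 15.0 × 1.618² = 39.2689px
Step 7: 15.0 × 1.618⁷ = 435.4526px
Difference: 435.4526 − 39.2689 = 396.1837px

396.18px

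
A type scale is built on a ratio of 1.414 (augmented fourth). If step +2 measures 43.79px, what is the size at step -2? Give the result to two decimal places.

43.79 ÷ 1.414⁴ = 43.79 ÷ 3.99758 ≈ 10.954

10.95px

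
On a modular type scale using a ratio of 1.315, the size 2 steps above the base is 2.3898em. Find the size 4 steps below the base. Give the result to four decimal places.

2.3898 ÷ 1.315⁶ = 2.3898 ÷ 5.17076 ≈ 0.4622

0.4622em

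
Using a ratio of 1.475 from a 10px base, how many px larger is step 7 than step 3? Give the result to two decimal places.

Step 3: 10.0 × 1.475³ = 32.0905px
Step 7: 10.0 × 1.475⁷ = 151.8952px
Difference: 151.8952 − 32.0905 = 119.8047px

119.80px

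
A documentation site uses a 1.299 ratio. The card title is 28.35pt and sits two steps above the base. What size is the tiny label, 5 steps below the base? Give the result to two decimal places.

28.35 ÷ 1.299⁷ = 28.35 ÷ 6.24114 ≈ 4.542

4.54pt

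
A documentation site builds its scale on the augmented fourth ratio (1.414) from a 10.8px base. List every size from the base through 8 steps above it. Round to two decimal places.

Step 0: 10.8px
Step 1: 10.8 × 1.414 = 15.27
Step 2: 10.8 × 1.414² = 21.59
Step 3: 10.8 × 1.414³ = 30.53
Step 4: 10.8 × 1.414⁴ = 43.17
Step 5: 10.8 × 1.414⁵ = 61.05
Step 6: 10.8 × 1.414⁶ = 86.32
Step 7: 10.8 × 1.414⁷ = 122.06
Step 8: 10.8 × 1.414⁸ = 172.59

10.80px, 15.27px, 21.59px, 30.53px, 43.17px, 61.05px, 86.32px, 122.06px, 172.59px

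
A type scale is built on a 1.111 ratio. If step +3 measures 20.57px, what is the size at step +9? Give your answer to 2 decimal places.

38.68px

The gap is 9 − (3) = 6 steps, so the factor is 1.111^6.
20.57 × 1.111⁶ = 20.57 × 1.88055 ≈ 38.683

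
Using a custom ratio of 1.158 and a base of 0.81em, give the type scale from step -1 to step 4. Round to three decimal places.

0.699em, 0.810em, 0.938em, 1.086em, 1.258em, 1.457em

Step -1: 0.81 ÷ 1.158 = 0.699
Step 0: 0.81em
Step 1: 0.81 × 1.158 = 0.938
Step 2: 0.81 × 1.158² = 1.086
Step 3: 0.81 × 1.158³ = 1.258
Step 4: 0.81 × 1.158⁴ = 1.457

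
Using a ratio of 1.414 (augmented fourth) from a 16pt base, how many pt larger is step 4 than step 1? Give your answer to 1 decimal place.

41.3pt

Step 1: 16.0 × 1.414 = 22.624pt
Step 4: 16.0 × 1.414⁴ = 63.961pt
Difference: 63.961 − 22.624 = 41.337pt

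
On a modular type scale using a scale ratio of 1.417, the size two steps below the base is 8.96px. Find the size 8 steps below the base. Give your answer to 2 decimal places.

8.96 ÷ 1.417⁶ = 8.96 ÷ 8.09504 ≈ 1.107

1.11px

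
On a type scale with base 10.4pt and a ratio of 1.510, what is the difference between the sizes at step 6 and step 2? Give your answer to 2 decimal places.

Step 2: 10.4 × 1.510² = 23.7130pt
Step 6: 10.4 × 1.510⁶ = 123.2807pt
Difference: 123.2807 − 23.7130 = 99.5677pt

99.57pt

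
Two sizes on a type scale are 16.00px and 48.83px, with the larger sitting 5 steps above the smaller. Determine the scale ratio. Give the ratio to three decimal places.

1.250

r⁵ = 48.83 / 16.00, so r = (48.83/16.00)^(1/5).
r = 3.0519^(1/5) ≈ 1.2500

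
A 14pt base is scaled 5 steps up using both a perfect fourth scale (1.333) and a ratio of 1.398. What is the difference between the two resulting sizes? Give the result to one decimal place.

Perfect fourth: 14.0 × 1.333⁵ = 58.922pt
At 1.398: 14.0 × 1.398⁵ = 74.759pt
Difference: 74.759 − 58.922 = 15.837pt

15.8pt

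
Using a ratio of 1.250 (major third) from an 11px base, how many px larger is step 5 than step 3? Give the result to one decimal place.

12.1px

Step 3: 11.0 × 1.250³ = 21.484px
Step 5: 11.0 × 1.250⁵ = 33.569px
Difference: 33.569 − 21.484 = 12.085px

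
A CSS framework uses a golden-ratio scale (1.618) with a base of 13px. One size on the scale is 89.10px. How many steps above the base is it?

1.618ⁿ = 89.10 / 13 = 6.8538
n = ln(6.8538) / ln(1.618) = 1.9248 / 0.4812 ≈ 4.00

4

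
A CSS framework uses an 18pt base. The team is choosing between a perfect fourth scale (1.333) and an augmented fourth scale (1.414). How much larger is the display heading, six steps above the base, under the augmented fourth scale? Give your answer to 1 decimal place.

42.9pt

Perfect fourth: 18.0 × 1.333⁶ = 100.984pt
Augmented fourth: 18.0 × 1.414⁶ = 143.870pt
Difference: 143.870 − 100.984 = 42.886pt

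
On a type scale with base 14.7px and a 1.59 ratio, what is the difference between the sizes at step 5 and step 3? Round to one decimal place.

Step 3: 14.7 × 1.59³ = 59.089px
Step 5: 14.7 × 1.59⁵ = 149.384px
Difference: 149.384 − 59.089 = 90.295px

90.3px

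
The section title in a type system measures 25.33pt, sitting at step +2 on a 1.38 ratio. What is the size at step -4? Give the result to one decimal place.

3.7pt

25.33 ÷ 1.38⁶ = 25.33 ÷ 6.90676 ≈ 3.667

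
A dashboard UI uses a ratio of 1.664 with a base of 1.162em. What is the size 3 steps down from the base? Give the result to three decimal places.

0.252em

Every step multiplies by the scale ratio.
1.162 ÷ 1.664³ = 1.162 ÷ 4.60744 ≈ 0.252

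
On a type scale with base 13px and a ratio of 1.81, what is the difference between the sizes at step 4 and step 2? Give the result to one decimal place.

96.9px

Step 2: 13.0 × 1.81² = 42.589px
Step 4: 13.0 × 1.81⁴ = 139.527px
Difference: 139.527 − 42.589 = 96.938px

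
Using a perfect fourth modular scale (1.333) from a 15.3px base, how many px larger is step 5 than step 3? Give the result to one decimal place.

28.2px

Step 3: 15.3 × 1.333³ = 36.239px
Step 5: 15.3 × 1.333⁵ = 64.394px
Difference: 64.394 − 36.239 = 28.155px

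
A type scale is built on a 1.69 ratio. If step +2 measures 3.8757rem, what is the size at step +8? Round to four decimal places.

3.8757 × 1.69⁶ = 3.8757 × 23.29809 ≈ 90.2964

90.2964rem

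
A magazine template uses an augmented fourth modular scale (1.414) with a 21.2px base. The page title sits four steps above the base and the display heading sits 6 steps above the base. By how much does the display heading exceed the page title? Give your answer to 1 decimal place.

Step 4: 21.2 × 1.414⁴ = 84.749px
Step 6: 21.2 × 1.414⁶ = 169.446px
Difference: 169.446 − 84.749 = 84.697px

84.7px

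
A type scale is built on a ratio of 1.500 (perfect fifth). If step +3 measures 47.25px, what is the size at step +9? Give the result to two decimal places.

538.21px

47.25 × 1.500⁶ = 47.25 × 11.39062 ≈ 538.207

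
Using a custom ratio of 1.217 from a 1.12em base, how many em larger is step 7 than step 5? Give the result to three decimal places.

Step 5: 1.12 × 1.217⁵ = 2.99000em
Step 7: 1.12 × 1.217⁷ = 4.42845em
Difference: 4.42845 − 2.99000 = 1.43845em

1.438em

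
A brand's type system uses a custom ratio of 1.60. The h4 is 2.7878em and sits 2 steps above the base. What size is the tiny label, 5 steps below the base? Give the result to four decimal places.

2.7878 ÷ 1.60⁷ = 2.7878 ÷ 26.84355 ≈ 0.1039

0.1039em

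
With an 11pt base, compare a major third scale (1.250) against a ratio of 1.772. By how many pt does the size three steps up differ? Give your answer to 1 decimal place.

Major third: 11.0 × 1.250³ = 21.484pt
At 1.772: 11.0 × 1.772³ = 61.205pt
Difference: 61.205 − 21.484 = 39.721pt

39.7pt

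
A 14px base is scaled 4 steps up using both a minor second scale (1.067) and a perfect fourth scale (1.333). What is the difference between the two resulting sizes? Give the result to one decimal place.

26.1px

Minor second: 14.0 × 1.067⁴ = 18.146px
Perfect fourth: 14.0 × 1.333⁴ = 44.203px
Difference: 44.203 − 18.146 = 26.057px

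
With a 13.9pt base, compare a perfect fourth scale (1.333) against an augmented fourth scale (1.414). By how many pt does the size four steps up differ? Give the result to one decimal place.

11.7pt

Perfect fourth: 13.9 × 1.333⁴ = 43.887pt
Augmented fourth: 13.9 × 1.414⁴ = 55.566pt
Difference: 55.566 − 43.887 = 11.679pt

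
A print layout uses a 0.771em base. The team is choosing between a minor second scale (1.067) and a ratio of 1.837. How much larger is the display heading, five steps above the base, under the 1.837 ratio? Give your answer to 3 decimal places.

15.062em

Minor second: 0.771 × 1.067⁵ = 1.06629em
At 1.837: 0.771 × 1.837⁵ = 16.12873em
Difference: 16.12873 − 1.06629 = 15.06244em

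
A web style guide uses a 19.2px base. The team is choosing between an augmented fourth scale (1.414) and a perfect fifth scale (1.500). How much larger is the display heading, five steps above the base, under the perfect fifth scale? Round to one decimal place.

37.3px

Augmented fourth: 19.2 × 1.414⁵ = 108.530px
Perfect fifth: 19.2 × 1.500⁵ = 145.800px
Difference: 145.800 − 108.530 = 37.270px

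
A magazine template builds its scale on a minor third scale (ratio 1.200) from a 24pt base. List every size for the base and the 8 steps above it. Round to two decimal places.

24.00pt, 28.80pt, 34.56pt, 41.47pt, 49.77pt, 59.72pt, 71.66pt, 86.00pt, 103.20pt

Step 0: 24pt
Step 1: 24.0 × 1.200 = 28.80
Step 2: 24.0 × 1.200² = 34.56
Step 3: 24.0 × 1.200³ = 41.47
Step 4: 24.0 × 1.200⁴ = 49.77
Step 5: 24.0 × 1.200⁵ = 59.72
Step 6: 24.0 × 1.200⁶ = 71.66
Step 7: 24.0 × 1.200⁷ = 86.00
Step 8: 24.0 × 1.200⁸ = 103.20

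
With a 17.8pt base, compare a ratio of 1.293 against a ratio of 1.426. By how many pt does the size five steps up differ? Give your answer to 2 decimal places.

40.63pt

At 1.293: 17.8 × 1.293⁵ = 64.3299pt
At 1.426: 17.8 × 1.426⁵ = 104.9585pt
Difference: 104.9585 − 64.3299 = 40.6286pt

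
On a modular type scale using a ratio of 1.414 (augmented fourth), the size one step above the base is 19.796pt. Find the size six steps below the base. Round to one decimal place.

1.8pt

19.796 ÷ 1.414⁷ = 19.796 ÷ 11.30175 ≈ 1.752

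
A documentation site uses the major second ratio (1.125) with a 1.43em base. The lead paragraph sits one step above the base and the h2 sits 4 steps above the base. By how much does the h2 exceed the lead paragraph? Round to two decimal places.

Step 1: 1.43 × 1.125 = 1.6087em
Step 4: 1.43 × 1.125⁴ = 2.2906em
Difference: 2.2906 − 1.6087 = 0.6819em

0.68em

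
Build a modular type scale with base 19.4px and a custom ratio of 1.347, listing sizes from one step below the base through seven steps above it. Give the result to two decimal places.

Step -1: 19.4 ÷ 1.347 = 14.40
Step 0: 19.4px
Step 1: 19.4 × 1.347 = 26.13
Step 2: 19.4 × 1.347² = 35.20
Step 3: 19.4 × 1.347³ = 47.41
Step 4: 19.4 × 1.347⁴ = 63.87
Step 5: 19.4 × 1.347⁵ = 86.03
Step 6: 19.4 × 1.347⁶ = 115.88
Step 7: 19.4 × 1.347⁷ = 156.09

14.40px, 19.40px, 26.13px, 35.20px, 47.41px, 63.87px, 86.03px, 115.88px, 156.09px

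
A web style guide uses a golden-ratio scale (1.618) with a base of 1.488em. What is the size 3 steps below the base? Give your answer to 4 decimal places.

0.3513em

1.488 ÷ 1.618³ = 1.488 ÷ 4.23580 ≈ 0.3513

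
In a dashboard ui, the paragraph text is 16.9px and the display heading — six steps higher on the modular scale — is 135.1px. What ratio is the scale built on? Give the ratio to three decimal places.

r⁶ = 135.1 / 16.9, so r = (135.1/16.9)^(1/6).
r = 7.9941^(1/6) ≈ 1.4140

1.414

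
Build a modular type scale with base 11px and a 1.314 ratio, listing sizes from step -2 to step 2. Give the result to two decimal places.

6.37px, 8.37px, 11.00px, 14.45px, 18.99px

Step -2: 11.0 ÷ 1.314² = 6.37
Step -1: 11.0 ÷ 1.314 = 8.37
Step 0: 11px
Step 1: 11.0 × 1.314 = 14.45
Step 2: 11.0 × 1.314² = 18.99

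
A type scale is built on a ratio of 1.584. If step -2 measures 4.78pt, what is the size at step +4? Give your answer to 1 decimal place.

4.78 × 1.584⁶ = 4.78 × 15.79542 ≈ 75.502

75.5pt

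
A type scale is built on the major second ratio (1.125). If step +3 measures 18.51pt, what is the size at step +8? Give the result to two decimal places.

18.51 × 1.125⁵ = 18.51 × 1.80203 ≈ 33.356

33.36pt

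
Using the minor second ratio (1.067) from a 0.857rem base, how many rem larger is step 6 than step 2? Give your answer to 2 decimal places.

Step 2: 0.857 × 1.067² = 0.9757rem
Step 6: 0.857 × 1.067⁶ = 1.2646rem
Difference: 1.2646 − 0.9757 = 0.2889rem

0.29rem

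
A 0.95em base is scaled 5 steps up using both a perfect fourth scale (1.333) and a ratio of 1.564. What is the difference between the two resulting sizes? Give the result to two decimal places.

4.89em

Perfect fourth: 0.95 × 1.333⁵ = 3.9983em
At 1.564: 0.95 × 1.564⁵ = 8.8901em
Difference: 8.8901 − 3.9983 = 4.8918em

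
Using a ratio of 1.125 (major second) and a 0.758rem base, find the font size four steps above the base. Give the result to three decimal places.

1.214rem

A modular type scale is a geometric sequence: sizeₙ = base × rⁿ.
0.758 × 1.125⁴ = 0.758 × 1.60181 ≈ 1.214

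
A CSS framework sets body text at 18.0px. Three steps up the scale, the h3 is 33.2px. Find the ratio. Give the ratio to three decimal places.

The ratio satisfies 18.0 × r³ = 33.2, so r = (33.2 / 18.0)^(1/3).
r = 1.8444^(1/3) ≈ 1.2264

1.226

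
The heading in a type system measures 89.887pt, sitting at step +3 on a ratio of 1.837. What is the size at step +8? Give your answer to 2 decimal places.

1880.37pt

89.887 × 1.837⁵ = 89.887 × 20.91923 ≈ 1880.367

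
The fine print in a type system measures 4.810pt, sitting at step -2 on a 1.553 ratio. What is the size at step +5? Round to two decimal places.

104.80pt

Moving from step -2 to step +5 is 7 steps up, so multiply by r⁷.
4.810 × 1.553⁷ = 4.810 × 21.78714 ≈ 104.796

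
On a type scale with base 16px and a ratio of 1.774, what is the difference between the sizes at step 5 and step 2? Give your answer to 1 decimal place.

230.8px

Step 2: 16.0 × 1.774² = 50.353px
Step 5: 16.0 × 1.774⁵ = 281.118px
Difference: 281.118 − 50.353 = 230.765px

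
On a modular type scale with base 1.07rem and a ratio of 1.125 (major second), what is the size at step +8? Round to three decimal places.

2.745rem

A modular type scale is a geometric sequence: sizeₙ = base × rⁿ.
1.07 × 1.125⁸ = 1.07 × 2.56578 ≈ 2.745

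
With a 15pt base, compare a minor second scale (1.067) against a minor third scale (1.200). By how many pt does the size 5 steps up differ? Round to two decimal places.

16.58pt

Minor second: 15.0 × 1.067⁵ = 20.7450pt
Minor third: 15.0 × 1.200⁵ = 37.3248pt
Difference: 37.3248 − 20.7450 = 16.5798pt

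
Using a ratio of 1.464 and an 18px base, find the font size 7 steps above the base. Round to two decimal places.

259.45px

Every step multiplies by the scale ratio.
18.0 × 1.464⁷ = 18.0 × 14.41410 ≈ 259.45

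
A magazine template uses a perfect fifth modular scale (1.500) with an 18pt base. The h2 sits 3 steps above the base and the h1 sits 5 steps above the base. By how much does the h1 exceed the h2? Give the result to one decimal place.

Step 3: 18.0 × 1.500³ = 60.750pt
Step 5: 18.0 × 1.500⁵ = 136.688pt
Difference: 136.688 − 60.750 = 75.938pt

75.9pt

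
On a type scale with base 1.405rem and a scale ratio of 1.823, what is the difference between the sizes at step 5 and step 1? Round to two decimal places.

Step 1: 1.405 × 1.823 = 2.5613rem
Step 5: 1.405 × 1.823⁵ = 28.2885rem
Difference: 28.2885 − 2.5613 = 25.7272rem

25.73rem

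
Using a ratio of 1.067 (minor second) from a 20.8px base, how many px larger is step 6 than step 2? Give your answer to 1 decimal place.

7.0px

Step 2: 20.8 × 1.067² = 23.681px
Step 6: 20.8 × 1.067⁶ = 30.694px
Difference: 30.694 − 23.681 = 7.013px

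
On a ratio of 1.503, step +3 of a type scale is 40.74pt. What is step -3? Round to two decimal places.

40.74 ÷ 1.503⁶ = 40.74 ÷ 11.52800 ≈ 3.534

3.53pt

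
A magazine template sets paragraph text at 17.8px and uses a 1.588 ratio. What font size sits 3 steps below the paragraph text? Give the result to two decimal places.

4.44px

17.8 ÷ 1.588³ = 17.8 ÷ 4.00453 ≈ 4.44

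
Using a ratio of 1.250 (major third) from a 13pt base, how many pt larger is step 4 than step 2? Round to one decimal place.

11.4pt

Step 2: 13.0 × 1.250² = 20.312pt
Step 4: 13.0 × 1.250⁴ = 31.738pt
Difference: 31.738 − 20.312 = 11.426pt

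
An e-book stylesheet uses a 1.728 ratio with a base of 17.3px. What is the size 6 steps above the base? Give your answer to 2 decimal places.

Each step on a modular scale multiplies by the ratio, so the size n steps from the base is base × ratioⁿ.
17.3 × 1.728⁶ = 17.3 × 26.62333 ≈ 460.58

460.58px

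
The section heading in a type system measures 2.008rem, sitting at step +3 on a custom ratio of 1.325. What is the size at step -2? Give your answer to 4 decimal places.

0.4917rem

Moving from step +3 to step -2 is 5 steps down, so divide by r⁵.
2.008 ÷ 1.325⁵ = 2.008 ÷ 4.08394 ≈ 0.4917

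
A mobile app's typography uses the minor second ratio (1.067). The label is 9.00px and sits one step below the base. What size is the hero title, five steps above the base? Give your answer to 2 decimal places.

13.28px

9.00 × 1.067⁶ = 9.00 × 1.47566 ≈ 13.281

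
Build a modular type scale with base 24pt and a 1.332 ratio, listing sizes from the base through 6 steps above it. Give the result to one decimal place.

Step 0: 24pt
Step 1: 24.0 × 1.332 = 32.0
Step 2: 24.0 × 1.332² = 42.6
Step 3: 24.0 × 1.332³ = 56.7
Step 4: 24.0 × 1.332⁴ = 75.5
Step 5: 24.0 × 1.332⁵ = 100.6
Step 6: 24.0 × 1.332⁶ = 134.0

24.0pt, 32.0pt, 42.6pt, 56.7pt, 75.5pt, 100.6pt, 134.0pt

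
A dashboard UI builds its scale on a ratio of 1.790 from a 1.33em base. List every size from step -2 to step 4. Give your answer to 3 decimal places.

0.415em, 0.743em, 1.330em, 2.381em, 4.261em, 7.628em, 13.654em

Step -2: 1.33 ÷ 1.790² = 0.415
Step -1: 1.33 ÷ 1.790 = 0.743
Step 0: 1.33em
Step 1: 1.33 × 1.790 = 2.381
Step 2: 1.33 × 1.790² = 4.261
Step 3: 1.33 × 1.790³ = 7.628
Step 4: 1.33 × 1.790⁴ = 13.654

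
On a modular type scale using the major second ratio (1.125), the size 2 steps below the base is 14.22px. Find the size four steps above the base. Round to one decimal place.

28.8px

The gap is 4 − (-2) = 6 steps, so the factor is 1.125^6.
14.22 × 1.125⁶ = 14.22 × 2.02729 ≈ 28.828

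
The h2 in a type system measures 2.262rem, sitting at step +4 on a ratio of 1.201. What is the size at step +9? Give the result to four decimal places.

5.6521rem

The gap is 9 − (4) = 5 steps, so the factor is 1.201^5.
2.262 × 1.201⁵ = 2.262 × 2.49871 ≈ 5.6521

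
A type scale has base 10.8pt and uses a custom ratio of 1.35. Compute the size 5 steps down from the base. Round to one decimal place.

10.8 ÷ 1.35⁵ = 10.8 ÷ 4.48403 ≈ 2.41

2.4pt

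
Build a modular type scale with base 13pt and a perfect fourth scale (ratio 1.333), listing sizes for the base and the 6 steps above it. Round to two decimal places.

Step 0: 13pt
Step 1: 13.0 × 1.333 = 17.33
Step 2: 13.0 × 1.333² = 23.10
Step 3: 13.0 × 1.333³ = 30.79
Step 4: 13.0 × 1.333⁴ = 41.05
Step 5: 13.0 × 1.333⁵ = 54.71
Step 6: 13.0 × 1.333⁶ = 72.93

13.00pt, 17.33pt, 23.10pt, 30.79pt, 41.05pt, 54.71pt, 72.93pt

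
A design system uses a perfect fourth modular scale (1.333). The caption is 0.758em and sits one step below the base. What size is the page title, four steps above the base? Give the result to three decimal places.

0.758 × 1.333⁵ = 0.758 × 4.20873 ≈ 3.190

3.190em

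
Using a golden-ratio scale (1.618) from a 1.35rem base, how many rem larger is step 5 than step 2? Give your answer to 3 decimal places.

11.436rem

Step 2: 1.35 × 1.618² = 3.53420rem
Step 5: 1.35 × 1.618⁵ = 14.97016rem
Difference: 14.97016 − 3.53420 = 11.43596rem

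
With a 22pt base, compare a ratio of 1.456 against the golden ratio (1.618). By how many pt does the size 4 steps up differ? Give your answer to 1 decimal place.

51.9pt

At 1.456: 22.0 × 1.456⁴ = 98.871pt
Golden ratio: 22.0 × 1.618⁴ = 150.778pt
Difference: 150.778 − 98.871 = 51.907pt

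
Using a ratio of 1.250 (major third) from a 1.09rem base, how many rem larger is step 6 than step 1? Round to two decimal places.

2.80rem

Step 1: 1.09 × 1.250 = 1.3625rem
Step 6: 1.09 × 1.250⁶ = 4.1580rem
Difference: 4.1580 − 1.3625 = 2.7955rem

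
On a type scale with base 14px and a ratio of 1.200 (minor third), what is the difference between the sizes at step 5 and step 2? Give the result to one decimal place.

14.7px

Step 2: 14.0 × 1.200² = 20.160px
Step 5: 14.0 × 1.200⁵ = 34.836px
Difference: 34.836 − 20.160 = 14.676px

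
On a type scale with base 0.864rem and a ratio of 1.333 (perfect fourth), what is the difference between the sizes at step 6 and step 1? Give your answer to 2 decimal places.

Step 1: 0.864 × 1.333 = 1.1517rem
Step 6: 0.864 × 1.333⁶ = 4.8472rem
Difference: 4.8472 − 1.1517 = 3.6955rem

3.70rem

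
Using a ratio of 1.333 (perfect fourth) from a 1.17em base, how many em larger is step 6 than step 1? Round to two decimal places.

5.00em

Step 1: 1.17 × 1.333 = 1.5596em
Step 6: 1.17 × 1.333⁶ = 6.5640em
Difference: 6.5640 − 1.5596 = 5.0044em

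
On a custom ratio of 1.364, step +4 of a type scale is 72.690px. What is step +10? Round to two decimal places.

72.690 × 1.364⁶ = 72.690 × 6.44001 ≈ 468.124

468.12px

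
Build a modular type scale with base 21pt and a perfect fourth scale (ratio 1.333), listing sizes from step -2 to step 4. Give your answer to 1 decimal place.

11.8pt, 15.8pt, 21.0pt, 28.0pt, 37.3pt, 49.7pt, 66.3pt

Step -2: 21.0 ÷ 1.333² = 11.8
Step -1: 21.0 ÷ 1.333 = 15.8
Step 0: 21pt
Step 1: 21.0 × 1.333 = 28.0
Step 2: 21.0 × 1.333² = 37.3
Step 3: 21.0 × 1.333³ = 49.7
Step 4: 21.0 × 1.333⁴ = 66.3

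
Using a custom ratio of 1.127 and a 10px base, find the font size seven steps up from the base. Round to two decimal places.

Every step multiplies by the scale ratio.
10.0 × 1.127⁷ = 10.0 × 2.30923 ≈ 23.09

23.09px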